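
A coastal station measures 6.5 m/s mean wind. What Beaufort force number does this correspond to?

Beaufort force 4

6.5 m/s lies in the Beaufort 4 band (moderate breeze, 5.5–7.9 m/s).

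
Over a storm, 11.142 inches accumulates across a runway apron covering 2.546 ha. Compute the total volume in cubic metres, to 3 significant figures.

Depth: 11.142 in × 25.4 = 283.0068 mm.
Area: 2.546 ha = 25460 m².
1 mm over 1 m² is 1 L, so volume = 283.0068 × 25460 = 7205353.1 L = 7210 m³.

7210 cubic metres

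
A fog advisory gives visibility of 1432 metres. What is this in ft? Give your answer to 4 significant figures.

1 m = 3.28084 ft, so 1432 × 3.28084 = 4698 ft.

4698 ft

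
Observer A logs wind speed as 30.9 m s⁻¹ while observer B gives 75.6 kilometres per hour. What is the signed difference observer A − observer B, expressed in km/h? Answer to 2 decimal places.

35.64 km/h

observer A: 30.9 m/s = 111.2400 km/h.
Difference: 111.2400 − 75.6000 = 35.64 km/h.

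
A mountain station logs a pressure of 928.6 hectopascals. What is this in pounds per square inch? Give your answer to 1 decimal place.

13.5 psi

1 hPa = 0.0145038 psi, so 928.6 × 0.0145038 = 13.5 psi.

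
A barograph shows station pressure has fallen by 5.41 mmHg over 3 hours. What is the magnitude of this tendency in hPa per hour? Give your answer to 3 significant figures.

2.40 hPa per hour

5.41 mmHg / 3 h × 1.33322 hPa/mmHg = 2.40 hPa/h.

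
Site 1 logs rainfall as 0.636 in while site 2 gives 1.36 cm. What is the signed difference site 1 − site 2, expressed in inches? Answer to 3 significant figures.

site 2: 1.36 cm = 0.53543 in.
Difference: 0.63600 − 0.53543 = 0.101 in.

0.101 in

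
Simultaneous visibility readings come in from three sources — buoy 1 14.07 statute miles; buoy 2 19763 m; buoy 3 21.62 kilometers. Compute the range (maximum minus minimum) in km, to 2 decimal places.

buoy 1: 14.07 SM = 22.6435 km.
buoy 2: 19763 m = 19.7630 km.
Spread: 22.6435 − 19.7630 = 2.88 km.

2.88 km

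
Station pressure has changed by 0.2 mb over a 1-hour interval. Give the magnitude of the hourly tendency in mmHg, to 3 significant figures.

0.2 mb / 1 h × 0.750062 mmHg/mb = 0.150 mmHg/h.

0.150 mmHg per hour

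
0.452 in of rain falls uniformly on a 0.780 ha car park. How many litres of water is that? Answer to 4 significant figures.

Depth: 0.452 in × 25.4 = 11.4808 mm.
Area: 0.780 ha = 7800 m².
1 mm over 1 m² is 1 L, so volume = 11.4808 × 7800 = 89550.24 L ≈ 89550 L.

89550 litres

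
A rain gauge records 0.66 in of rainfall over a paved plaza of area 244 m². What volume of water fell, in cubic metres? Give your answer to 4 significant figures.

Depth: 0.66 in × 25.4 = 16.764 mm.
1 mm over 1 m² is 1 L, so volume = 16.764 × 244 = 4090.416 L = 4.090 m³.

4.090 cubic metres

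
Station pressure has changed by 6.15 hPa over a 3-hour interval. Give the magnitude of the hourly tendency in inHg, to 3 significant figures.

0.0605 inHg per hour

6.15 hPa / 3 h × 0.02953 inHg/hPa = 0.0605 inHg/h.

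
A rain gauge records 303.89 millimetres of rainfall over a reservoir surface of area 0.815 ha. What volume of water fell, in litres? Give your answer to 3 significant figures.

Area: 0.815 ha = 8150 m².
1 mm over 1 m² is 1 L, so volume = 303.89 × 8150 = 2476703.5 L ≈ 2480000 L.

2480000 litres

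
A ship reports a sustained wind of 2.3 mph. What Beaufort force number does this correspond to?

2.3 mph = 1.0 m/s, which is Beaufort 1 (light air, 0.3–1.5 m/s).

Beaufort force 1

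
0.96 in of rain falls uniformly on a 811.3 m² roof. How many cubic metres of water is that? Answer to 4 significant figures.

19.78 cubic metres

Depth: 0.96 in × 25.4 = 24.384 mm.
1 mm over 1 m² is 1 L, so volume = 24.384 × 811.3 = 19782.739 L = 19.78 m³.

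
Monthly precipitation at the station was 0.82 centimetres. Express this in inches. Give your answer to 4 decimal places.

0.3228 in

1 cm = 0.393701 in, so 0.82 × 0.393701 = 0.3228 in.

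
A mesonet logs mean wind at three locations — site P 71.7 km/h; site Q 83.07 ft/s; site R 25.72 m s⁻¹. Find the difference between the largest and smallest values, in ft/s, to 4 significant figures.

19.04 ft/s

site P: 71.7 km/h = 65.3434 ft/s.
site R: 25.72 m/s = 84.3832 ft/s.
Spread: 84.3832 − 65.3434 = 19.04 ft/s.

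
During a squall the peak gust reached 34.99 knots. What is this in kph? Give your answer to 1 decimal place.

1 kt = 1.852 km/h, so 34.99 × 1.852 = 64.8 km/h.

64.8 km/h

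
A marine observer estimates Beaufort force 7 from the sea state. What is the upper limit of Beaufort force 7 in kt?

Beaufort 7 (near gale) spans 28–33 knots.

33 kt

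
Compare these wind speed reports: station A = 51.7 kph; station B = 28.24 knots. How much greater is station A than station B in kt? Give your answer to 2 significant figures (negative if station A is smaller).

station A: 51.7 km/h = 27.9158 kt.
Difference: 27.9158 − 28.2400 = -0.32 kt.

-0.32 kt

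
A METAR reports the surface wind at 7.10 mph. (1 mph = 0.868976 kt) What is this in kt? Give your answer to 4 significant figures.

6.170 kt

1 mph = 0.868976 kt, so 7.10 × 0.868976 = 6.170 kt.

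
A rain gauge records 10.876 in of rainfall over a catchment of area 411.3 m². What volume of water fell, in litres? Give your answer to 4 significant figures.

113600 litres

Depth: 10.876 in × 25.4 = 276.2504 mm.
1 mm over 1 m² is 1 L, so volume = 276.2504 × 411.3 = 113621.79 L ≈ 113600 L.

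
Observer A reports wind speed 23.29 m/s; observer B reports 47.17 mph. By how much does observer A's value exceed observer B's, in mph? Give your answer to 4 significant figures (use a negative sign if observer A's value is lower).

4.928 mph

observer A: 23.29 m/s = 52.09825 mph.
Difference: 52.09825 − 47.17000 = 4.928 mph.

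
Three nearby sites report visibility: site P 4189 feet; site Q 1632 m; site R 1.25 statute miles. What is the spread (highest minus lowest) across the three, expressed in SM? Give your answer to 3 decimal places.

0.457 SM

site P: 4189 ft = 0.79337 SM.
site Q: 1632 m = 1.01408 SM.
Spread: 1.25000 − 0.79337 = 0.457 SM.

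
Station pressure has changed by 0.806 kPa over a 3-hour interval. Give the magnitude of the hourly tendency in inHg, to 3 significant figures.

0.0793 inHg per hour

0.806 kPa / 3 h × 0.2953 inHg/kPa = 0.0793 inHg/h.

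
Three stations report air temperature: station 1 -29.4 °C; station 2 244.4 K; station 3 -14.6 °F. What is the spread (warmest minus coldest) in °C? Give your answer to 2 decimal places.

station 2: 244.4 K = -28.750 °C.
station 3: -14.6 °F = -25.889 °C.
Spread: (-25.889) − (-29.400) = 3.511 °C.

3.51 °C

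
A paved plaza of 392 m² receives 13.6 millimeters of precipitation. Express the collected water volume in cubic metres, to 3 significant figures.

1 mm over 1 m² is 1 L, so volume = 13.6 × 392 = 5331.2 L = 5.33 m³.

5.33 cubic metres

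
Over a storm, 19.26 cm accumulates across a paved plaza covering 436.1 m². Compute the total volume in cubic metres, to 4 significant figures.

Depth: 19.26 cm × 10 = 192.6 mm.
1 mm over 1 m² is 1 L, so volume = 192.6 × 436.1 = 83992.86 L = 83.99 m³.

83.99 cubic metres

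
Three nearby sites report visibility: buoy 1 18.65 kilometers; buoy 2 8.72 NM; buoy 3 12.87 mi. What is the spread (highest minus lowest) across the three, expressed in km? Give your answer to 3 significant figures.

4.56 km

buoy 2: 8.72 nmi = 16.1494 km.
buoy 3: 12.87 SM = 20.7123 km.
Spread: 20.7123 − 16.1494 = 4.56 km.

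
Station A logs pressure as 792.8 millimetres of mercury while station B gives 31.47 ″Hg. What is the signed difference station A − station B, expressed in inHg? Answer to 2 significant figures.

station A: 792.8 mmHg = 31.2126 inHg.
Difference: 31.2126 − 31.4700 = -0.26 inHg.

-0.26 inHg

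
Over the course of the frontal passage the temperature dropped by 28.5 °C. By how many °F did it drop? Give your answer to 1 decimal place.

51.3 °F

A change of 1 °C equals a change of 1.8 °F: Δ°F = 28.5 × 1.8 = 51.3 °F.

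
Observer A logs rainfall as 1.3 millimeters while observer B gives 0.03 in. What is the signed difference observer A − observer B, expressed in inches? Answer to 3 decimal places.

0.021 in

observer A: 1.3 mm = 0.05118 in.
Difference: 0.05118 − 0.03000 = 0.021 in.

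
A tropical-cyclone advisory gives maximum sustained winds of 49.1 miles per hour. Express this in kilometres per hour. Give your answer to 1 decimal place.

1 mph = 1.60934 km/h, so 49.1 × 1.60934 = 79.0 km/h.

79.0 km/h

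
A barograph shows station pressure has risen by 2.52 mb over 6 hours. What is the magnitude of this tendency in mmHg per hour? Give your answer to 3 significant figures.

2.52 mb / 6 h × 0.750062 mmHg/mb = 0.315 mmHg/h.

0.315 mmHg per hour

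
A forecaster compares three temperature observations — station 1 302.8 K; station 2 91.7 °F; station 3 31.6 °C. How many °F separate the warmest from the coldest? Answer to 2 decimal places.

6.33 °F

station 1: 302.8 K = 29.650 °C.
station 2: 91.7 °F = 33.167 °C.
Spread: 33.167 − 29.650 = 3.517 °C = 6.33 °F.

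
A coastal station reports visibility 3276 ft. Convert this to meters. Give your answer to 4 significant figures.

1 ft = 0.3048 m, so 3276 × 0.3048 = 998.5 m.

998.5 m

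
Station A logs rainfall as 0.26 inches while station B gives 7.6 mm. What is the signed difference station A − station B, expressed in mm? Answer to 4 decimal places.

-0.9960 mm

station A: 0.26 in = 6.604000 mm.
Difference: 6.604000 − 7.600000 = -0.9960 mm.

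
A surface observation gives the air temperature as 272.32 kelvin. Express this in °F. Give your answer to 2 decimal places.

30.51 °F

First to °C: -0.83 °C.
Then to °F: 30.51 °F.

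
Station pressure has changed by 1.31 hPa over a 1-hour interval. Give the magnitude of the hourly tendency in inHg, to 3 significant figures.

1.31 hPa / 1 h × 0.02953 inHg/hPa = 0.0387 inHg/h.

0.0387 inHg per hour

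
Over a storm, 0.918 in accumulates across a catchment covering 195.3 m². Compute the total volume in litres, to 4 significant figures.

Depth: 0.918 in × 25.4 = 23.3172 mm.
1 mm over 1 m² is 1 L, so volume = 23.3172 × 195.3 = 4553.8492 L ≈ 4554 L.

4554 litres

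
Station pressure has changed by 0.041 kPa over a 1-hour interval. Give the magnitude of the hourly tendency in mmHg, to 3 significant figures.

0.041 kPa / 1 h × 7.50062 mmHg/kPa = 0.308 mmHg/h.

0.308 mmHg per hour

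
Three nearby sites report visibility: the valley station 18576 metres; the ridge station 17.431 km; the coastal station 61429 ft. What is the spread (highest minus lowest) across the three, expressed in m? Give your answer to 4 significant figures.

the ridge station: 17.431 km = 17431.00 m.
the coastal station: 61429 ft = 18723.56 m.
Spread: 18723.56 − 17431.00 = 1293 m.

1293 m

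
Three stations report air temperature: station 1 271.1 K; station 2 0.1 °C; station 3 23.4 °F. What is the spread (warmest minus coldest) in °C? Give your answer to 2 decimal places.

4.88 °C

station 1: 271.1 K = -2.050 °C.
station 3: 23.4 °F = -4.778 °C.
Spread: 0.100 − (-4.778) = 4.878 °C.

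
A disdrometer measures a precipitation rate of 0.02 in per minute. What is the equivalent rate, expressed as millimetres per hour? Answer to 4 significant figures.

0.02 in/minute × 25.4 mm/in × 60 minute/hour = 30.48 mm/hour.

30.48 mm/hour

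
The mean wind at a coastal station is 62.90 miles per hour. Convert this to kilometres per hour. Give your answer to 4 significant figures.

101.2 km/h

1 mph = 1.60934 km/h, so 62.90 × 1.60934 = 101.2 km/h.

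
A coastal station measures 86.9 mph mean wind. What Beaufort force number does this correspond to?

Beaufort force 12

86.9 mph = 38.8 m/s, which is Beaufort 12 (hurricane force, ≥32.7 m/s).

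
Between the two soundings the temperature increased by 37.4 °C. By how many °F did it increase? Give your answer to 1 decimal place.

Converting a difference, only the 9/5 scale factor applies: Δ°F = 37.4 × 1.8 = 67.3 °F.

67.3 °F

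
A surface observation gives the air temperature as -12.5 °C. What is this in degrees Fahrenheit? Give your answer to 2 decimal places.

°F = °C × 9/5 + 32 = -12.5 × 1.8 + 32 = 9.50 °F.

9.50 °F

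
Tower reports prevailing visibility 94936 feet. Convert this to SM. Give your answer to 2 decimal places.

1 ft = 0.000189394 SM, so 94936 × 0.000189394 = 17.98 SM.

17.98 SM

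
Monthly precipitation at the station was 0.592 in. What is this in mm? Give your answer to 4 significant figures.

1 in = 25.4 mm, so 0.592 × 25.4 = 15.04 mm.

15.04 mm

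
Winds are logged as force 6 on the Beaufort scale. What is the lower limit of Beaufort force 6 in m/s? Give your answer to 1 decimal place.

Beaufort 6 (strong breeze) spans 10.8–13.8 m/s.

10.8 m/s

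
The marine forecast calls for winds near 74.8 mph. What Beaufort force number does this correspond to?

Beaufort force 12

74.8 mph = 33.4 m/s, which is Beaufort 12 (hurricane force, ≥32.7 m/s).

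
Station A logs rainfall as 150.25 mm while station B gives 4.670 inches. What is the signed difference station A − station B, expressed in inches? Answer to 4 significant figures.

1.245 in

station A: 150.25 mm = 5.91535 in.
Difference: 5.91535 − 4.67000 = 1.245 in.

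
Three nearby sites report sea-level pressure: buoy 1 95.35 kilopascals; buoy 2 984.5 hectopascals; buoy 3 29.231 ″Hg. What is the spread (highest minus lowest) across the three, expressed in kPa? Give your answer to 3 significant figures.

3.64 kPa

buoy 2: 984.5 hPa = 98.4500 kPa.
buoy 3: 29.231 inHg = 98.9875 kPa.
Spread: 98.9875 − 95.3500 = 3.64 kPa.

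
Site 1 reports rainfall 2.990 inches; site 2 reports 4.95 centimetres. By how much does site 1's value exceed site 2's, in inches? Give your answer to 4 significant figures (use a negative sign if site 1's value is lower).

1.041 in

site 2: 4.95 cm = 1.94882 in.
Difference: 2.99000 − 1.94882 = 1.041 in.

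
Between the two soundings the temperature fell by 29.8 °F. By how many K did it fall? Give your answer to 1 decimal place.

A change of 1 °C equals a change of 1.8 °F: ΔK = 29.8 × 0.5556 = 16.6 K.

16.6 K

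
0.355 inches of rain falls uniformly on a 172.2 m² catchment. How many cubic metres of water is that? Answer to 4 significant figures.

1.553 cubic metres

Depth: 0.355 in × 25.4 = 9.017 mm.
1 mm over 1 m² is 1 L, so volume = 9.017 × 172.2 = 1552.7274 L = 1.553 m³.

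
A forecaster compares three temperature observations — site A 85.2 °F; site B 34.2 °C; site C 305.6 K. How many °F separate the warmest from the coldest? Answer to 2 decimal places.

site A: 85.2 °F = 29.556 °C.
site C: 305.6 K = 32.450 °C.
Spread: 34.200 − 29.556 = 4.644 °C = 8.36 °F.

8.36 °F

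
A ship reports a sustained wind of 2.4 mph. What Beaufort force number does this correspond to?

Beaufort force 1

2.4 mph = 1.1 m/s, which is Beaufort 1 (light air, 0.3–1.5 m/s).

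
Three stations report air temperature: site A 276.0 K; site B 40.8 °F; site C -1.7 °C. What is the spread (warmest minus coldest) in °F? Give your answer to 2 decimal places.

site A: 276.0 K = 2.850 °C.
site B: 40.8 °F = 4.889 °C.
Spread: 4.889 − (-1.700) = 6.589 °C = 11.86 °F.

11.86 °F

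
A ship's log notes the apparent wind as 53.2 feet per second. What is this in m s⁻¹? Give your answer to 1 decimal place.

16.2 m/s

1 ft/s = 0.3048 m/s, so 53.2 × 0.3048 = 16.2 m/s.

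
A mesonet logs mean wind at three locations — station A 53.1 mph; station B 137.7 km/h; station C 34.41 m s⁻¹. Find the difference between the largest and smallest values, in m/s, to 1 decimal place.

14.5 m/s

station A: 53.1 mph = 23.738 m/s.
station B: 137.7 km/h = 38.250 m/s.
Spread: 38.250 − 23.738 = 14.5 m/s.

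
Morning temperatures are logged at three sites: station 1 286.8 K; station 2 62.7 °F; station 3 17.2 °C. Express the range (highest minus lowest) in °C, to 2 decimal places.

3.55 °C

station 1: 286.8 K = 13.650 °C.
station 2: 62.7 °F = 17.056 °C.
Spread: 17.200 − 13.650 = 3.550 °C.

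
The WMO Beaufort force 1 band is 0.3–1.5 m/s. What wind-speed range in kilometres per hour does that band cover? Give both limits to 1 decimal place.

0.3–1.5 m/s × 3.6 = 1.1–5.4 km/h.

1.1 to 5.4 km/h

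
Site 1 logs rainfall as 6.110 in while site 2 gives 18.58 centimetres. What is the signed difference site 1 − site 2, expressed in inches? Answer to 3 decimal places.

-1.205 in

site 2: 18.58 cm = 7.31496 in.
Difference: 6.11000 − 7.31496 = -1.205 in.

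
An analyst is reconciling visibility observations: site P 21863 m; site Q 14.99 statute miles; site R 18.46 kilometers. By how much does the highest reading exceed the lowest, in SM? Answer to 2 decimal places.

site P: 21863 m = 13.5850 SM.
site R: 18.46 km = 11.4705 SM.
Spread: 14.9900 − 11.4705 = 3.52 SM.

3.52 SM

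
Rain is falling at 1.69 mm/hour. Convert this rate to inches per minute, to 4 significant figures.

0.001109 in/minute

1.69 mm/hour × 0.0393701 in/mm × 0.0166667 hour/minute = 0.001109 in/minute.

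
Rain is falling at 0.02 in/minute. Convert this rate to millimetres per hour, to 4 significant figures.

30.48 mm/hour

0.02 in/minute × 25.4 mm/in × 60 minute/hour = 30.48 mm/hour.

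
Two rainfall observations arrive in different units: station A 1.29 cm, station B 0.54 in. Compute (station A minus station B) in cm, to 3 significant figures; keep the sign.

-0.0816 cm

station B: 0.54 in = 1.371600 cm.
Difference: 1.290000 − 1.371600 = -0.0816 cm.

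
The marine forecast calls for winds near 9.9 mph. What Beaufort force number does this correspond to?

Beaufort force 3

9.9 mph = 4.4 m/s, which is Beaufort 3 (gentle breeze, 3.4–5.4 m/s).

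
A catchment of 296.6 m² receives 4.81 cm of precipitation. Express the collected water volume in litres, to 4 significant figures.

Depth: 4.81 cm × 10 = 48.1 mm.
1 mm over 1 m² is 1 L, so volume = 48.1 × 296.6 = 14266.46 L ≈ 14270 L.

14270 litres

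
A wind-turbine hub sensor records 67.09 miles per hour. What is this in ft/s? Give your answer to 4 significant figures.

1 mph = 1.46667 ft/s, so 67.09 × 1.46667 = 98.40 ft/s.

98.40 ft/s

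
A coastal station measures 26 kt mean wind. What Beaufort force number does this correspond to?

Beaufort force 6

26 kt lies in the Beaufort 6 band (strong breeze, 22–27 kt).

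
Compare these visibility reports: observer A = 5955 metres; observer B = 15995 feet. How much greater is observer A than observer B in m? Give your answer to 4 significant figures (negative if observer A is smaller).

observer B: 15995 ft = 4875.28 m.
Difference: 5955.00 − 4875.28 = 1080 m.

1080 m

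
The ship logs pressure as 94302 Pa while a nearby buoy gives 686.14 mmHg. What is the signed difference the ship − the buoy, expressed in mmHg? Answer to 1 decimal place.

the ship: 94302 Pa = 707.323 mmHg.
Difference: 707.323 − 686.140 = 21.2 mmHg.

21.2 mmHg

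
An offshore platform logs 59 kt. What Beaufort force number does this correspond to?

59 kt lies in the Beaufort 11 band (violent storm, 56–63 kt).

Beaufort force 11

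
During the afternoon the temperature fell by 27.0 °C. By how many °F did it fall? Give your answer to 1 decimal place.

48.6 °F

Converting a difference, only the 9/5 scale factor applies: Δ°F = 27.0 × 1.8 = 48.6 °F.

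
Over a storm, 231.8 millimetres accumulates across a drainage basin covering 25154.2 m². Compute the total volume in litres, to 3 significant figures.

5830000 litres

1 mm over 1 m² is 1 L, so volume = 231.8 × 25154.2 = 5830743.6 L ≈ 5830000 L.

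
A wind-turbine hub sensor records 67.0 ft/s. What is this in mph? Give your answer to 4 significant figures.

1 ft/s = 0.681818 mph, so 67.0 × 0.681818 = 45.68 mph.

45.68 mph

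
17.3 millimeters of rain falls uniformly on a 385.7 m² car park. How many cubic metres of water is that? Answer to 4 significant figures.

1 mm over 1 m² is 1 L, so volume = 17.3 × 385.7 = 6672.61 L = 6.673 m³.

6.673 cubic metres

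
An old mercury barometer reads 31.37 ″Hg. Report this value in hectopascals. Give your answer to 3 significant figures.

1060 hPa

1 inHg = 33.8639 hPa, so 31.37 × 33.8639 = 1060 hPa.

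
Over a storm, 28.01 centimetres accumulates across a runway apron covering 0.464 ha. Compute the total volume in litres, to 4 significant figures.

1300000 litres

Depth: 28.01 cm × 10 = 280.1 mm.
Area: 0.464 ha = 4640 m².
1 mm over 1 m² is 1 L, so volume = 280.1 × 4640 = 1299664 L ≈ 1300000 L.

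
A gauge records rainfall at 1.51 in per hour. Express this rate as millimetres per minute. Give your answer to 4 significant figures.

1.51 in/hour × 25.4 mm/in × 0.0166667 hour/minute = 0.6392 mm/minute.

0.6392 mm/minute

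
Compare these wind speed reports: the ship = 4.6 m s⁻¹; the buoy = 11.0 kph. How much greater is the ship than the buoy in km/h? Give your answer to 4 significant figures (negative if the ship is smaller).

the ship: 4.6 m/s = 16.56000 km/h.
Difference: 16.56000 − 11.00000 = 5.560 km/h.

5.560 km/h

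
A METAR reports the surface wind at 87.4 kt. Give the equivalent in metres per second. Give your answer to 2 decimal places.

44.96 m/s

1 kt = 0.514444 m/s, so 87.4 × 0.514444 = 44.96 m/s.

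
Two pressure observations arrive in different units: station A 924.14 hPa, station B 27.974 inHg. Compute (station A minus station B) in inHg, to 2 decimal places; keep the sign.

-0.68 inHg

station A: 924.14 hPa = 27.2898 inHg.
Difference: 27.2898 − 27.9740 = -0.68 inHg.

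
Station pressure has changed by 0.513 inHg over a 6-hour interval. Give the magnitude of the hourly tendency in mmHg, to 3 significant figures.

0.513 inHg / 6 h × 25.4 mmHg/inHg = 2.17 mmHg/h.

2.17 mmHg per hour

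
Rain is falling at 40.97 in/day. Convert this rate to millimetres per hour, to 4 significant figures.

43.36 mm/hour

40.97 in/day × 25.4 mm/in × 0.0416667 day/hour = 43.36 mm/hour.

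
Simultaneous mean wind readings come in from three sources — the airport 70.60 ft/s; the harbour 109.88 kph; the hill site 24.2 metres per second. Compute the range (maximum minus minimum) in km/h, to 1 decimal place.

the airport: 70.60 ft/s = 77.468 km/h.
the hill site: 24.2 m/s = 87.120 km/h.
Spread: 109.880 − 77.468 = 32.4 km/h.

32.4 km/h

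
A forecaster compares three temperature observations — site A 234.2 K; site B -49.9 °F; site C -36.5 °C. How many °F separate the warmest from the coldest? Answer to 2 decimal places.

16.20 °F

site A: 234.2 K = -38.950 °C.
site B: -49.9 °F = -45.500 °C.
Spread: (-36.500) − (-45.500) = 9.000 °C = 16.20 °F.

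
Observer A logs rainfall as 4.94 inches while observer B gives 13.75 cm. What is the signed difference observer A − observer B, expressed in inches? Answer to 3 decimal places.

-0.473 in

observer B: 13.75 cm = 5.41339 in.
Difference: 4.94000 − 5.41339 = -0.473 in.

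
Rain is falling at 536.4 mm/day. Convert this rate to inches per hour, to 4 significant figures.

0.8799 in/hour

536.4 mm/day × 0.0393701 in/mm × 0.0416667 day/hour = 0.8799 in/hour.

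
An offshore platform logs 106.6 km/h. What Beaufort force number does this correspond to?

106.6 km/h = 29.6 m/s, which is Beaufort 11 (violent storm, 28.5–32.6 m/s).

Beaufort force 11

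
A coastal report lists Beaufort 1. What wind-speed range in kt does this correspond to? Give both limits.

1 to 3 kt

Beaufort 1 (light air) spans 1–3 knots.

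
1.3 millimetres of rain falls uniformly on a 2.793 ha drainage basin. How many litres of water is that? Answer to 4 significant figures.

36310 litres

Area: 2.793 ha = 27930 m².
1 mm over 1 m² is 1 L, so volume = 1.3 × 27930 = 36309 L ≈ 36310 L.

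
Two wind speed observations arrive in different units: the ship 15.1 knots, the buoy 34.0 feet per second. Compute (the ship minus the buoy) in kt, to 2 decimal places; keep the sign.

the buoy: 34.0 ft/s = 20.1444 kt.
Difference: 15.1000 − 20.1444 = -5.04 kt.

-5.04 kt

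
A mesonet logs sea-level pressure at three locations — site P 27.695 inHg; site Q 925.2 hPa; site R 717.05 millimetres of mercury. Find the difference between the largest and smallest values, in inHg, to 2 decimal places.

site Q: 925.2 hPa = 27.3211 inHg.
site R: 717.05 mmHg = 28.2303 inHg.
Spread: 28.2303 − 27.3211 = 0.91 inHg.

0.91 inHg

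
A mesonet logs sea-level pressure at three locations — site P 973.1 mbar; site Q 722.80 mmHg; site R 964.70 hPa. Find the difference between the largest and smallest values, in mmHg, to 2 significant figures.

7.1 mmHg

site P: 973.1 mb = 729.885 mmHg.
site R: 964.70 hPa = 723.584 mmHg.
Spread: 729.885 − 722.800 = 7.1 mmHg.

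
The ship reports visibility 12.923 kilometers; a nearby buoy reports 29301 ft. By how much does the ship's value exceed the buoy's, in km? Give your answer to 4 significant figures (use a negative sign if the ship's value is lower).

the buoy: 29301 ft = 8.93094 km.
Difference: 12.92300 − 8.93094 = 3.992 km.

3.992 km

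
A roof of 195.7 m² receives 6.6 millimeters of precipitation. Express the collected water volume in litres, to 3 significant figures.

1 mm over 1 m² is 1 L, so volume = 6.6 × 195.7 = 1291.62 L ≈ 1290 L.

1290 litres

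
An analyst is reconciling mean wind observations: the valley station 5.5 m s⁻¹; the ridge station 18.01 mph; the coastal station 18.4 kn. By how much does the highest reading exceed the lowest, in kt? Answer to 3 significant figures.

7.71 kt

the valley station: 5.5 m/s = 10.6911 kt.
the ridge station: 18.01 mph = 15.6503 kt.
Spread: 18.4000 − 10.6911 = 7.71 kt.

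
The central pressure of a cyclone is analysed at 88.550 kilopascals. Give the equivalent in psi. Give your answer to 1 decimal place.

12.8 psi

1 kPa = 0.145038 psi, so 88.550 × 0.145038 = 12.8 psi.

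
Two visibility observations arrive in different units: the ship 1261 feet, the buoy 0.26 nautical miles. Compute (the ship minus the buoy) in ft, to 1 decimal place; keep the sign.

the buoy: 0.26 nmi = 1579.790 ft.
Difference: 1261.000 − 1579.790 = -318.8 ft.

-318.8 ft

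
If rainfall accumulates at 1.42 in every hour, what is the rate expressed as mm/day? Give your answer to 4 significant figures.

1.42 in/hour × 25.4 mm/in × 24 hour/day = 865.6 mm/day.

865.6 mm/day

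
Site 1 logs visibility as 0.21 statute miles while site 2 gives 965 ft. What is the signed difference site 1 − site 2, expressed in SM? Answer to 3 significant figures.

0.0272 SM

site 2: 965 ft = 0.182765 SM.
Difference: 0.210000 − 0.182765 = 0.0272 SM.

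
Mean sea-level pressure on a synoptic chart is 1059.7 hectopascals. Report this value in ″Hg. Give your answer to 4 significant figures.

1 hPa = 0.02953 inHg, so 1059.7 × 0.02953 = 31.29 inHg.

31.29 inHg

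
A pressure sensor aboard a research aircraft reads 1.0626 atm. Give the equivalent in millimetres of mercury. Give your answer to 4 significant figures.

807.6 mmHg

1 atm = 760 mmHg, so 1.0626 × 760 = 807.6 mmHg.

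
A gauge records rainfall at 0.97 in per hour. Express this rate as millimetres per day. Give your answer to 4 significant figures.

0.97 in/hour × 25.4 mm/in × 24 hour/day = 591.3 mm/day.

591.3 mm/day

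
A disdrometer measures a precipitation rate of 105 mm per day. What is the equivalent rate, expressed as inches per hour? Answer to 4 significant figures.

0.1722 in/hour

105 mm/day × 0.0393701 in/mm × 0.0416667 day/hour = 0.1722 in/hour.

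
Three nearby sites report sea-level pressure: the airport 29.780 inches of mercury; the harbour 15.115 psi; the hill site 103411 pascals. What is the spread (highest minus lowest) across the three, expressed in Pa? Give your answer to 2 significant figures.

3400 Pa

the airport: 29.780 inHg = 100846.66 Pa.
the harbour: 15.115 psi = 104214.26 Pa.
Spread: 104214.26 − 100846.66 = 3400 Pa.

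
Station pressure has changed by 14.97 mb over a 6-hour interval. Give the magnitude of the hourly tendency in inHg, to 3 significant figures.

14.97 mb / 6 h × 0.02953 inHg/mb = 0.0737 inHg/h.

0.0737 inHg per hour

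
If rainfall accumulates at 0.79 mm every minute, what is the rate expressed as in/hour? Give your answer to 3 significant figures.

0.79 mm/minute × 0.0393701 in/mm × 60 minute/hour = 1.87 in/hour.

1.87 in/hour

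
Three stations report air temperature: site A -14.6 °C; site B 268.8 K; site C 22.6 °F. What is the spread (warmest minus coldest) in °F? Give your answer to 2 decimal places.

site B: 268.8 K = -4.350 °C.
site C: 22.6 °F = -5.222 °C.
Spread: (-4.350) − (-14.600) = 10.250 °C = 18.45 °F.

18.45 °F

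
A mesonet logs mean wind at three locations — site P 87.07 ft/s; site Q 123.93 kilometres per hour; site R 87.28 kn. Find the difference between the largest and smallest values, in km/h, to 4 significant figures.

66.10 km/h

site P: 87.07 ft/s = 95.5402 km/h.
site R: 87.28 kt = 161.6426 km/h.
Spread: 161.6426 − 95.5402 = 66.10 km/h.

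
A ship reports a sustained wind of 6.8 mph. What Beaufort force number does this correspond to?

Beaufort force 2

6.8 mph = 3.0 m/s, which is Beaufort 2 (light breeze, 1.6–3.3 m/s).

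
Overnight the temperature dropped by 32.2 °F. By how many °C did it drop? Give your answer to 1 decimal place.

Converting a difference, only the 9/5 scale factor applies: Δ°C = 32.2 × 0.5556 = 17.9 °C.

17.9 °C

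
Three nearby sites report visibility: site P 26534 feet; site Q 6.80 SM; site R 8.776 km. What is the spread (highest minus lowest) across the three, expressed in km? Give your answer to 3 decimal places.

2.856 km

site P: 26534 ft = 8.08756 km.
site Q: 6.80 SM = 10.94354 km.
Spread: 10.94354 − 8.08756 = 2.856 km.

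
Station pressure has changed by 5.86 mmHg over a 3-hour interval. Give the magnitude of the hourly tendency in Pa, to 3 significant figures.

5.86 mmHg / 3 h × 133.322 Pa/mmHg = 260 Pa/h.

260 Pa per hour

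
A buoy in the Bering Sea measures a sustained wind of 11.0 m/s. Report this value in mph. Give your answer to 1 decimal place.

24.6 mph

1 m/s = 2.23694 mph, so 11.0 × 2.23694 = 24.6 mph.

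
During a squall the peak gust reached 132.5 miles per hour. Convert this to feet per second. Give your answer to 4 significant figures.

1 mph = 1.46667 ft/s, so 132.5 × 1.46667 = 194.3 ft/s.

194.3 ft/s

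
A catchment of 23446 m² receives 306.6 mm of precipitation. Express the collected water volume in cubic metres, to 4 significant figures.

7189 cubic metres

1 mm over 1 m² is 1 L, so volume = 306.6 × 23446 = 7188543.6 L = 7189 m³.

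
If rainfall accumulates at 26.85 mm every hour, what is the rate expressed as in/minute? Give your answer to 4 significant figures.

0.01762 in/minute

26.85 mm/hour × 0.0393701 in/mm × 0.0166667 hour/minute = 0.01762 in/minute.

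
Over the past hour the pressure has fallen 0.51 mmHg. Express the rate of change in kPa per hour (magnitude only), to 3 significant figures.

0.51 mmHg / 1 h × 0.133322 kPa/mmHg = 0.0680 kPa/h.

0.0680 kPa per hour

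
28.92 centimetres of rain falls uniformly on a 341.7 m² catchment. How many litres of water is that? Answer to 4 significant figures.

98820 litres

Depth: 28.92 cm × 10 = 289.2 mm.
1 mm over 1 m² is 1 L, so volume = 289.2 × 341.7 = 98819.64 L ≈ 98820 L.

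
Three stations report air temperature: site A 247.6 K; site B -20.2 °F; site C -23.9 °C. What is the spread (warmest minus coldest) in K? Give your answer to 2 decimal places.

site A: 247.6 K = -25.550 °C.
site B: -20.2 °F = -29.000 °C.
Spread: (-23.900) − (-29.000) = 5.100 °C.

5.10 K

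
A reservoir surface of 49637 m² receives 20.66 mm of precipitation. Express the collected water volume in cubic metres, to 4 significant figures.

1 mm over 1 m² is 1 L, so volume = 20.66 × 49637 = 1025500.4 L = 1026 m³.

1026 cubic metres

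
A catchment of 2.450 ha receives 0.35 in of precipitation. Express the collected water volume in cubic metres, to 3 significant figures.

218 cubic metres

Depth: 0.35 in × 25.4 = 8.89 mm.
Area: 2.450 ha = 24500 m².
1 mm over 1 m² is 1 L, so volume = 8.89 × 24500 = 217805 L = 218 m³.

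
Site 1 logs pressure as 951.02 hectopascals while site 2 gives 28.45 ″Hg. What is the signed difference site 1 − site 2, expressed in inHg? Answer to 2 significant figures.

-0.37 inHg

site 1: 951.02 hPa = 28.0836 inHg.
Difference: 28.0836 − 28.4500 = -0.37 inHg.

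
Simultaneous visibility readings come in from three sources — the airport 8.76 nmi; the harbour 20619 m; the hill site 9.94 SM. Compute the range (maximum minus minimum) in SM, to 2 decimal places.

2.87 SM

the airport: 8.76 nmi = 10.0808 SM.
the harbour: 20619 m = 12.8121 SM.
Spread: 12.8121 − 9.9400 = 2.87 SM.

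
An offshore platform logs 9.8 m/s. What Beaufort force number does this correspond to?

Beaufort force 5

9.8 m/s lies in the Beaufort 5 band (fresh breeze, 8.0–10.7 m/s).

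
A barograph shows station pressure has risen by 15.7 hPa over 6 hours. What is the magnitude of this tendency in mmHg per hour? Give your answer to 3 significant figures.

15.7 hPa / 6 h × 0.750062 mmHg/hPa = 1.96 mmHg/h.

1.96 mmHg per hour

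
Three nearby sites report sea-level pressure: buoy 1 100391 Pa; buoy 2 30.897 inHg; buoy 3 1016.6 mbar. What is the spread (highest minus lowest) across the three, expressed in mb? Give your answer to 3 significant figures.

buoy 1: 100391 Pa = 1003.910 mb.
buoy 2: 30.897 inHg = 1046.293 mb.
Spread: 1046.293 − 1003.910 = 42.4 mb.

42.4 mb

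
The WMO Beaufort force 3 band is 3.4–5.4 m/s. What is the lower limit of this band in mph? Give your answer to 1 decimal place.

7.6 mph

3.4–5.4 m/s × 2.237 = 7.6–12.1 mph.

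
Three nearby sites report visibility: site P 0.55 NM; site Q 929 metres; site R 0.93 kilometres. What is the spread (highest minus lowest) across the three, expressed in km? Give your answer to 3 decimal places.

0.090 km

site P: 0.55 nmi = 1.01860 km.
site Q: 929 m = 0.92900 km.
Spread: 1.01860 − 0.92900 = 0.090 km.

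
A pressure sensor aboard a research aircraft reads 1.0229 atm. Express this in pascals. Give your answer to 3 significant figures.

104000 Pa

1 atm = 101325 Pa, so 1.0229 × 101325 = 104000 Pa.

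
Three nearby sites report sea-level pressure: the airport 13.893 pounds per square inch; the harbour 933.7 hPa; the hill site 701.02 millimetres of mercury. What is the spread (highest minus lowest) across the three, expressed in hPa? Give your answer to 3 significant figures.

24.2 hPa

the airport: 13.893 psi = 957.889 hPa.
the hill site: 701.02 mmHg = 934.617 hPa.
Spread: 957.889 − 933.700 = 24.2 hPa.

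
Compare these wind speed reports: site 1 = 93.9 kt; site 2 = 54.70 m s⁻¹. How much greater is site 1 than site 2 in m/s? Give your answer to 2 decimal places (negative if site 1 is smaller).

-6.39 m/s

site 1: 93.9 kt = 48.3063 m/s.
Difference: 48.3063 − 54.7000 = -6.39 m/s.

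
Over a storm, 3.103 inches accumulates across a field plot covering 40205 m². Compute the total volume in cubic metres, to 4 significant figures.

3169 cubic metres

Depth: 3.103 in × 25.4 = 78.8162 mm.
1 mm over 1 m² is 1 L, so volume = 78.8162 × 40205 = 3168805.3 L = 3169 m³.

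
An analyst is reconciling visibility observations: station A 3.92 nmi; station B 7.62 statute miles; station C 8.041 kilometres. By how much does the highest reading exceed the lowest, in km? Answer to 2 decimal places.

5.00 km

station A: 3.92 nmi = 7.2598 km.
station B: 7.62 SM = 12.2632 km.
Spread: 12.2632 − 7.2598 = 5.00 km.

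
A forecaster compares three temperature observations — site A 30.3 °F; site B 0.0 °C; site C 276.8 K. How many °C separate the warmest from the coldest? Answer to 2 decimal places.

site A: 30.3 °F = -0.944 °C.
site C: 276.8 K = 3.650 °C.
Spread: 3.650 − (-0.944) = 4.594 °C.

4.59 °C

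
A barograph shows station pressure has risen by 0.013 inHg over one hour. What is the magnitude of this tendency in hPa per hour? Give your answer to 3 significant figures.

0.013 inHg / 1 h × 33.8639 hPa/inHg = 0.440 hPa/h.

0.440 hPa per hour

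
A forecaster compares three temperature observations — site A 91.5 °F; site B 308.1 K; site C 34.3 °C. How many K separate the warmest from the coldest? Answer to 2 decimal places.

site A: 91.5 °F = 33.056 °C.
site B: 308.1 K = 34.950 °C.
Spread: 34.950 − 33.056 = 1.894 °C.

1.89 K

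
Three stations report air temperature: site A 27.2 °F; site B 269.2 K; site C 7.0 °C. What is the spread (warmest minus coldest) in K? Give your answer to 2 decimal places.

site A: 27.2 °F = -2.667 °C.
site B: 269.2 K = -3.950 °C.
Spread: 7.000 − (-3.950) = 10.950 °C.

10.95 K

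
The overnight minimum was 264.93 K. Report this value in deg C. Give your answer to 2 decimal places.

°C = 264.93 − 273.15 = -8.22 °C.

-8.22 °C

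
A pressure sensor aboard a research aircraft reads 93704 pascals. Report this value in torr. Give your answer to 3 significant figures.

703 mmHg

1 Pa = 0.00750062 mmHg, so 93704 × 0.00750062 = 703 mmHg.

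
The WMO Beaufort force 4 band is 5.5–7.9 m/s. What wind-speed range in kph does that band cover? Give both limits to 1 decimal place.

5.5–7.9 m/s × 3.6 = 19.8–28.4 km/h.

19.8 to 28.4 km/h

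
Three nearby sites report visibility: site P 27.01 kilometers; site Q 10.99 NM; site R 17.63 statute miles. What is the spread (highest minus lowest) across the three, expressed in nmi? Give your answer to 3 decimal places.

4.330 nmi

site P: 27.01 km = 14.58423 nmi.
site R: 17.63 SM = 15.32005 nmi.
Spread: 15.32005 − 10.99000 = 4.330 nmi.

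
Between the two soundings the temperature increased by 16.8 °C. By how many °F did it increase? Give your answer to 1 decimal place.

A change of 1 °C equals a change of 1.8 °F: Δ°F = 16.8 × 1.8 = 30.2 °F.

30.2 °F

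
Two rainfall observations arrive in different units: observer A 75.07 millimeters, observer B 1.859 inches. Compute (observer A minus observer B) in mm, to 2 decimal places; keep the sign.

27.85 mm

observer B: 1.859 in = 47.2186 mm.
Difference: 75.0700 − 47.2186 = 27.85 mm.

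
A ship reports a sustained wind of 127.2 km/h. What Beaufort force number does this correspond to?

127.2 km/h = 35.3 m/s, which is Beaufort 12 (hurricane force, ≥32.7 m/s).

Beaufort force 12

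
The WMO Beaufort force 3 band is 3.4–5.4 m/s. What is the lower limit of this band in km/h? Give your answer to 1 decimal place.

12.2 km/h

3.4–5.4 m/s × 3.6 = 12.2–19.4 km/h.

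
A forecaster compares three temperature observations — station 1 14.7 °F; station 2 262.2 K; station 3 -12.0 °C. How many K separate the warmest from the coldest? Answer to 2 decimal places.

2.39 K

station 1: 14.7 °F = -9.611 °C.
station 2: 262.2 K = -10.950 °C.
Spread: (-9.611) − (-12.000) = 2.389 °C.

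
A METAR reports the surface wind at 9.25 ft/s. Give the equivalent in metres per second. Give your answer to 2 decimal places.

2.82 m/s

1 ft/s = 0.3048 m/s, so 9.25 × 0.3048 = 2.82 m/s.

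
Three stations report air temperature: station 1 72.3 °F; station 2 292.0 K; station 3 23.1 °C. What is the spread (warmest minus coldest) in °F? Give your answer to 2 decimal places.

7.65 °F

station 1: 72.3 °F = 22.389 °C.
station 2: 292.0 K = 18.850 °C.
Spread: 23.100 − 18.850 = 4.250 °C = 7.65 °F.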